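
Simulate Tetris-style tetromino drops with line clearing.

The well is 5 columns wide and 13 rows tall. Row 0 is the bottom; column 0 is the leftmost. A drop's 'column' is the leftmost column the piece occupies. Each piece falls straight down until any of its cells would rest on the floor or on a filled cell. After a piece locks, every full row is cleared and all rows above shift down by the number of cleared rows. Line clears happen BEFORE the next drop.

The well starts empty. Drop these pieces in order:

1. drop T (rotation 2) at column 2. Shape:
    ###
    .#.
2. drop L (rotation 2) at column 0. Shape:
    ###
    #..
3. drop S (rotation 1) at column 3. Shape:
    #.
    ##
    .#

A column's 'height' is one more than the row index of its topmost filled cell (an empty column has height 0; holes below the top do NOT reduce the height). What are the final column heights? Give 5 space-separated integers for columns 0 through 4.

Drop 1: T rot2 at col 2 lands with bottom-row=0; cleared 0 line(s) (total 0); column heights now [0 0 2 2 2], max=2
Drop 2: L rot2 at col 0 lands with bottom-row=1; cleared 0 line(s) (total 0); column heights now [3 3 3 2 2], max=3
Drop 3: S rot1 at col 3 lands with bottom-row=2; cleared 0 line(s) (total 0); column heights now [3 3 3 5 4], max=5

Answer: 3 3 3 5 4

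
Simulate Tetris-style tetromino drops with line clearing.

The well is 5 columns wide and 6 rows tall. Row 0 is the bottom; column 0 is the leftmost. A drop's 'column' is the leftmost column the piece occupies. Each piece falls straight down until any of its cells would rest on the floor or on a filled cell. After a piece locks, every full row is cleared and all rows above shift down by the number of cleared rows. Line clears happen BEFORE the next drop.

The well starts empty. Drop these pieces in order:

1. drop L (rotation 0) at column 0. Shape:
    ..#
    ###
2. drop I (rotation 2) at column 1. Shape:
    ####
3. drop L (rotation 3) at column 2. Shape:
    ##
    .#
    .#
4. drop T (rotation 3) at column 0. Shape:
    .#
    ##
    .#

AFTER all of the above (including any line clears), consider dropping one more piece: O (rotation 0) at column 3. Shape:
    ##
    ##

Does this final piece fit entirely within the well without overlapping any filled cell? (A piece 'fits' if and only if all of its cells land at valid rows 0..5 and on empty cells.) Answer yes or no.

Answer: no

Derivation:
Drop 1: L rot0 at col 0 lands with bottom-row=0; cleared 0 line(s) (total 0); column heights now [1 1 2 0 0], max=2
Drop 2: I rot2 at col 1 lands with bottom-row=2; cleared 0 line(s) (total 0); column heights now [1 3 3 3 3], max=3
Drop 3: L rot3 at col 2 lands with bottom-row=3; cleared 0 line(s) (total 0); column heights now [1 3 6 6 3], max=6
Drop 4: T rot3 at col 0 lands with bottom-row=3; cleared 0 line(s) (total 0); column heights now [5 6 6 6 3], max=6
Test piece O rot0 at col 3 (width 2): heights before test = [5 6 6 6 3]; fits = False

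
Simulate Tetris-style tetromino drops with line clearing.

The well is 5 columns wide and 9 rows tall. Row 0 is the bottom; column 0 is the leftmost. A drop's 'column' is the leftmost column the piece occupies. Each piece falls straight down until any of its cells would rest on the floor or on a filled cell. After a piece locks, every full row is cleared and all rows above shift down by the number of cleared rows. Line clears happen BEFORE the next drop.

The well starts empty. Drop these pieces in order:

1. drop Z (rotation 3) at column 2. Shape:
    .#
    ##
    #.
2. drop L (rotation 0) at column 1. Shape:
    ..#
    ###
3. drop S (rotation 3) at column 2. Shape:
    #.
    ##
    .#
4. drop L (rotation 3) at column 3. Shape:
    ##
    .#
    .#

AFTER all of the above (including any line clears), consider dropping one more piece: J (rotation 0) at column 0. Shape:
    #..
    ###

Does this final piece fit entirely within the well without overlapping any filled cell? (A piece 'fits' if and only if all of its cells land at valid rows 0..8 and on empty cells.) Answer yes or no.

Drop 1: Z rot3 at col 2 lands with bottom-row=0; cleared 0 line(s) (total 0); column heights now [0 0 2 3 0], max=3
Drop 2: L rot0 at col 1 lands with bottom-row=3; cleared 0 line(s) (total 0); column heights now [0 4 4 5 0], max=5
Drop 3: S rot3 at col 2 lands with bottom-row=5; cleared 0 line(s) (total 0); column heights now [0 4 8 7 0], max=8
Drop 4: L rot3 at col 3 lands with bottom-row=5; cleared 0 line(s) (total 0); column heights now [0 4 8 8 8], max=8
Test piece J rot0 at col 0 (width 3): heights before test = [0 4 8 8 8]; fits = False

Answer: no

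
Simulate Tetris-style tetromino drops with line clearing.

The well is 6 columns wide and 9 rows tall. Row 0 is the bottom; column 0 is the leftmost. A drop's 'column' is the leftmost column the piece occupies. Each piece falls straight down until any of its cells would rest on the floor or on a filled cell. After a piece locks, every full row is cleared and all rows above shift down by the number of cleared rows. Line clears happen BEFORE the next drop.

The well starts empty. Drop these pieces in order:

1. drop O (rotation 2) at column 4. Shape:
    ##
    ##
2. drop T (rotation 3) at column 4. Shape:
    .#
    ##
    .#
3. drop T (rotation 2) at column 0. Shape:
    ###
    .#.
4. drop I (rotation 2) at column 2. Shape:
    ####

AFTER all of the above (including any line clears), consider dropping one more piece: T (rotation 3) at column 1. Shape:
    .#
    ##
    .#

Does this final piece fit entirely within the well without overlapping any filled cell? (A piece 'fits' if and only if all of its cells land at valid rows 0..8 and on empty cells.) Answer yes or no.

Answer: yes

Derivation:
Drop 1: O rot2 at col 4 lands with bottom-row=0; cleared 0 line(s) (total 0); column heights now [0 0 0 0 2 2], max=2
Drop 2: T rot3 at col 4 lands with bottom-row=2; cleared 0 line(s) (total 0); column heights now [0 0 0 0 4 5], max=5
Drop 3: T rot2 at col 0 lands with bottom-row=0; cleared 0 line(s) (total 0); column heights now [2 2 2 0 4 5], max=5
Drop 4: I rot2 at col 2 lands with bottom-row=5; cleared 0 line(s) (total 0); column heights now [2 2 6 6 6 6], max=6
Test piece T rot3 at col 1 (width 2): heights before test = [2 2 6 6 6 6]; fits = True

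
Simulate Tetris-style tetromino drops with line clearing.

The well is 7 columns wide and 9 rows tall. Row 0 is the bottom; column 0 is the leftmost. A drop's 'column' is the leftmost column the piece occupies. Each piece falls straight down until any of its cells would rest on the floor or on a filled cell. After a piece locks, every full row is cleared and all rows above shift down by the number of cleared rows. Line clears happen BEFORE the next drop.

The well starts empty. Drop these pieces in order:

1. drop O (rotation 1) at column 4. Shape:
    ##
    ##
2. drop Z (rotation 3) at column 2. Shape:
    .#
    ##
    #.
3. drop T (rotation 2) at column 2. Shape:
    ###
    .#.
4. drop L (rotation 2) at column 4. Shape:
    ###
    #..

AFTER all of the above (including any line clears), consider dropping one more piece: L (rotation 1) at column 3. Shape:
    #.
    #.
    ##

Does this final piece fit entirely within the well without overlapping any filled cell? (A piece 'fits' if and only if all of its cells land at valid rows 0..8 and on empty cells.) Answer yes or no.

Drop 1: O rot1 at col 4 lands with bottom-row=0; cleared 0 line(s) (total 0); column heights now [0 0 0 0 2 2 0], max=2
Drop 2: Z rot3 at col 2 lands with bottom-row=0; cleared 0 line(s) (total 0); column heights now [0 0 2 3 2 2 0], max=3
Drop 3: T rot2 at col 2 lands with bottom-row=3; cleared 0 line(s) (total 0); column heights now [0 0 5 5 5 2 0], max=5
Drop 4: L rot2 at col 4 lands with bottom-row=5; cleared 0 line(s) (total 0); column heights now [0 0 5 5 7 7 7], max=7
Test piece L rot1 at col 3 (width 2): heights before test = [0 0 5 5 7 7 7]; fits = False

Answer: no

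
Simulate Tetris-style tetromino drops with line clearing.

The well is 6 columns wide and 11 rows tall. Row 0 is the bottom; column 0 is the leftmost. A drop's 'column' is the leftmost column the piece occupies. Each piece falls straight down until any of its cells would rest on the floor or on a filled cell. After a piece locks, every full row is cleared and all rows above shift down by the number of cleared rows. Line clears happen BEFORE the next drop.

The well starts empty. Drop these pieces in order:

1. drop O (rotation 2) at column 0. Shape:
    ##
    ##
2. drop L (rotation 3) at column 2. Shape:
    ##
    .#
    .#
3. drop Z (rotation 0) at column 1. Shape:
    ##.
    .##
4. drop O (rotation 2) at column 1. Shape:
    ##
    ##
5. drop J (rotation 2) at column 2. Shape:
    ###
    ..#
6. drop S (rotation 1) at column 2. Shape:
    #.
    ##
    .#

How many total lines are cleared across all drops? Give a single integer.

Drop 1: O rot2 at col 0 lands with bottom-row=0; cleared 0 line(s) (total 0); column heights now [2 2 0 0 0 0], max=2
Drop 2: L rot3 at col 2 lands with bottom-row=0; cleared 0 line(s) (total 0); column heights now [2 2 3 3 0 0], max=3
Drop 3: Z rot0 at col 1 lands with bottom-row=3; cleared 0 line(s) (total 0); column heights now [2 5 5 4 0 0], max=5
Drop 4: O rot2 at col 1 lands with bottom-row=5; cleared 0 line(s) (total 0); column heights now [2 7 7 4 0 0], max=7
Drop 5: J rot2 at col 2 lands with bottom-row=6; cleared 0 line(s) (total 0); column heights now [2 7 8 8 8 0], max=8
Drop 6: S rot1 at col 2 lands with bottom-row=8; cleared 0 line(s) (total 0); column heights now [2 7 11 10 8 0], max=11

Answer: 0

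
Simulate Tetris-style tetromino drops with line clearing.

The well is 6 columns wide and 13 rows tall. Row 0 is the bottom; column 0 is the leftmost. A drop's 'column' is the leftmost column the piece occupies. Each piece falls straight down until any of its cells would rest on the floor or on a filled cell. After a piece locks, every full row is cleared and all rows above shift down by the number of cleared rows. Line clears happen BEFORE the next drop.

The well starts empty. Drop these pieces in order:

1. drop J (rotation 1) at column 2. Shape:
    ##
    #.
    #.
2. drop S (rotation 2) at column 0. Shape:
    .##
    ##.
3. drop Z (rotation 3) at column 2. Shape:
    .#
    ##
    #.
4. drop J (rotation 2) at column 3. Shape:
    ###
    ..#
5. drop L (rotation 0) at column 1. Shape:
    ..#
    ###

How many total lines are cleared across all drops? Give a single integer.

Answer: 0

Derivation:
Drop 1: J rot1 at col 2 lands with bottom-row=0; cleared 0 line(s) (total 0); column heights now [0 0 3 3 0 0], max=3
Drop 2: S rot2 at col 0 lands with bottom-row=2; cleared 0 line(s) (total 0); column heights now [3 4 4 3 0 0], max=4
Drop 3: Z rot3 at col 2 lands with bottom-row=4; cleared 0 line(s) (total 0); column heights now [3 4 6 7 0 0], max=7
Drop 4: J rot2 at col 3 lands with bottom-row=6; cleared 0 line(s) (total 0); column heights now [3 4 6 8 8 8], max=8
Drop 5: L rot0 at col 1 lands with bottom-row=8; cleared 0 line(s) (total 0); column heights now [3 9 9 10 8 8], max=10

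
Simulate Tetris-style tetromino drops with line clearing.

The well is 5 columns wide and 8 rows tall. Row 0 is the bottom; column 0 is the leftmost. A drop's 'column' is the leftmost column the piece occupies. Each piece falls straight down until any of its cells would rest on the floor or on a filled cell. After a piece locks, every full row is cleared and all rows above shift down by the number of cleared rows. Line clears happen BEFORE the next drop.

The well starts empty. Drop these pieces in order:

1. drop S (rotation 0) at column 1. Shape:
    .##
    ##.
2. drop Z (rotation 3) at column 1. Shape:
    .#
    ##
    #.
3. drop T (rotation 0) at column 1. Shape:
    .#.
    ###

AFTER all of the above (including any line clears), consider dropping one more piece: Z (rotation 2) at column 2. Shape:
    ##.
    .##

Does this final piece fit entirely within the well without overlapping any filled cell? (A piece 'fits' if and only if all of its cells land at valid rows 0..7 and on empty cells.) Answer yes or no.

Answer: yes

Derivation:
Drop 1: S rot0 at col 1 lands with bottom-row=0; cleared 0 line(s) (total 0); column heights now [0 1 2 2 0], max=2
Drop 2: Z rot3 at col 1 lands with bottom-row=1; cleared 0 line(s) (total 0); column heights now [0 3 4 2 0], max=4
Drop 3: T rot0 at col 1 lands with bottom-row=4; cleared 0 line(s) (total 0); column heights now [0 5 6 5 0], max=6
Test piece Z rot2 at col 2 (width 3): heights before test = [0 5 6 5 0]; fits = True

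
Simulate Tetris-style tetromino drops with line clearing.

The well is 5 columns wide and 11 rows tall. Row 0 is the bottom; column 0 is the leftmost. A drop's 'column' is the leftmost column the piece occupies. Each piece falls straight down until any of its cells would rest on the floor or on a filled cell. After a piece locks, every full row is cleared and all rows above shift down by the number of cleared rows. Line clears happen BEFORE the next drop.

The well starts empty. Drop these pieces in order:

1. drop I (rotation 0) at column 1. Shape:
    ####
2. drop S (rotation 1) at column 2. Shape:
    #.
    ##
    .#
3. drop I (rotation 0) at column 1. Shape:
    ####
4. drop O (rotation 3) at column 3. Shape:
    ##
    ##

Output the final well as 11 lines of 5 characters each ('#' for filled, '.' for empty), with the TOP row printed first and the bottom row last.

Answer: .....
.....
.....
.....
...##
...##
.####
..#..
..##.
...#.
.####

Derivation:
Drop 1: I rot0 at col 1 lands with bottom-row=0; cleared 0 line(s) (total 0); column heights now [0 1 1 1 1], max=1
Drop 2: S rot1 at col 2 lands with bottom-row=1; cleared 0 line(s) (total 0); column heights now [0 1 4 3 1], max=4
Drop 3: I rot0 at col 1 lands with bottom-row=4; cleared 0 line(s) (total 0); column heights now [0 5 5 5 5], max=5
Drop 4: O rot3 at col 3 lands with bottom-row=5; cleared 0 line(s) (total 0); column heights now [0 5 5 7 7], max=7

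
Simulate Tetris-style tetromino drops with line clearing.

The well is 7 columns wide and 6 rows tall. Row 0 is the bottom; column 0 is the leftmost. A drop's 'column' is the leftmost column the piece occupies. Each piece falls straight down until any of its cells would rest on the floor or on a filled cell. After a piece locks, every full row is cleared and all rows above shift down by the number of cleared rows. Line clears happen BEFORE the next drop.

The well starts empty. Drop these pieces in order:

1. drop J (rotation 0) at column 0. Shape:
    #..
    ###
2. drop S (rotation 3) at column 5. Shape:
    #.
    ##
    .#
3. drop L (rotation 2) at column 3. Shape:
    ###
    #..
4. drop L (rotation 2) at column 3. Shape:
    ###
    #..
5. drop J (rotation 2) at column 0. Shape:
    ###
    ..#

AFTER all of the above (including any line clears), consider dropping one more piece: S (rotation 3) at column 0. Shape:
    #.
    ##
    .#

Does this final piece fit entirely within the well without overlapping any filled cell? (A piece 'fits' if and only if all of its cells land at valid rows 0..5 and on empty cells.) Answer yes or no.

Answer: yes

Derivation:
Drop 1: J rot0 at col 0 lands with bottom-row=0; cleared 0 line(s) (total 0); column heights now [2 1 1 0 0 0 0], max=2
Drop 2: S rot3 at col 5 lands with bottom-row=0; cleared 0 line(s) (total 0); column heights now [2 1 1 0 0 3 2], max=3
Drop 3: L rot2 at col 3 lands with bottom-row=2; cleared 0 line(s) (total 0); column heights now [2 1 1 4 4 4 2], max=4
Drop 4: L rot2 at col 3 lands with bottom-row=4; cleared 0 line(s) (total 0); column heights now [2 1 1 6 6 6 2], max=6
Drop 5: J rot2 at col 0 lands with bottom-row=1; cleared 0 line(s) (total 0); column heights now [3 3 3 6 6 6 2], max=6
Test piece S rot3 at col 0 (width 2): heights before test = [3 3 3 6 6 6 2]; fits = True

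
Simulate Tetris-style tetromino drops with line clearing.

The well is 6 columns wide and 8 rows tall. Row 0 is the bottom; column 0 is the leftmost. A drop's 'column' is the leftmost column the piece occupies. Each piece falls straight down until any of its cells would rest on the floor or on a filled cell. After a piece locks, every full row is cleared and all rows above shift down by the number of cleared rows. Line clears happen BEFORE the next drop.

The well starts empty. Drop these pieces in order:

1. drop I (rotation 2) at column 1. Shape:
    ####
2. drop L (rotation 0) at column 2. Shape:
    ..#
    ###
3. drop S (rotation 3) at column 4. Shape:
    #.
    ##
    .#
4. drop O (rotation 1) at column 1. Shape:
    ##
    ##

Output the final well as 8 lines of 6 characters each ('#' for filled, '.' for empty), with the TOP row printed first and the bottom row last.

Drop 1: I rot2 at col 1 lands with bottom-row=0; cleared 0 line(s) (total 0); column heights now [0 1 1 1 1 0], max=1
Drop 2: L rot0 at col 2 lands with bottom-row=1; cleared 0 line(s) (total 0); column heights now [0 1 2 2 3 0], max=3
Drop 3: S rot3 at col 4 lands with bottom-row=2; cleared 0 line(s) (total 0); column heights now [0 1 2 2 5 4], max=5
Drop 4: O rot1 at col 1 lands with bottom-row=2; cleared 0 line(s) (total 0); column heights now [0 4 4 2 5 4], max=5

Answer: ......
......
......
....#.
.##.##
.##.##
..###.
.####.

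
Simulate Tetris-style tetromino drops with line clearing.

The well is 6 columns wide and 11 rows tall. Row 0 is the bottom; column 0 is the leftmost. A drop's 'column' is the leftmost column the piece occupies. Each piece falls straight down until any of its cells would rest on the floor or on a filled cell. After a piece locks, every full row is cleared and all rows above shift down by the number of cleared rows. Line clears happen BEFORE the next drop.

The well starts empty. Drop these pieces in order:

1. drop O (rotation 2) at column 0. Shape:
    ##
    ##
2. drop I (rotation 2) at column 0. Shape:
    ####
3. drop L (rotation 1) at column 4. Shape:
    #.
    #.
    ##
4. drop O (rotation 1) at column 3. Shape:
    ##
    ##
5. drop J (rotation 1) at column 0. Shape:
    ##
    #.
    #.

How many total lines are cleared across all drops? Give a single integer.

Drop 1: O rot2 at col 0 lands with bottom-row=0; cleared 0 line(s) (total 0); column heights now [2 2 0 0 0 0], max=2
Drop 2: I rot2 at col 0 lands with bottom-row=2; cleared 0 line(s) (total 0); column heights now [3 3 3 3 0 0], max=3
Drop 3: L rot1 at col 4 lands with bottom-row=0; cleared 0 line(s) (total 0); column heights now [3 3 3 3 3 1], max=3
Drop 4: O rot1 at col 3 lands with bottom-row=3; cleared 0 line(s) (total 0); column heights now [3 3 3 5 5 1], max=5
Drop 5: J rot1 at col 0 lands with bottom-row=3; cleared 0 line(s) (total 0); column heights now [6 6 3 5 5 1], max=6

Answer: 0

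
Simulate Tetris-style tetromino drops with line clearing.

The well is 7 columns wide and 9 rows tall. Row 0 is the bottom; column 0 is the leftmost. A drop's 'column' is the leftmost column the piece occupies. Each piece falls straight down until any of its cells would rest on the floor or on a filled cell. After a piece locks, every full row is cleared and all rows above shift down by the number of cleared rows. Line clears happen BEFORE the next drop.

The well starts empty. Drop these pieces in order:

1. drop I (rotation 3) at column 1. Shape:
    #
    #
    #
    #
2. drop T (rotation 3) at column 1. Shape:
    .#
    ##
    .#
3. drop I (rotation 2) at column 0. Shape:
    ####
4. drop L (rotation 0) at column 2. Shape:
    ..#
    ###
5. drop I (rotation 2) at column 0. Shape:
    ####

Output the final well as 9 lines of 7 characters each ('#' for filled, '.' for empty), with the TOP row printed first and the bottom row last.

Answer: #####..
..###..
####...
..#....
.##....
.##....
.#.....
.#.....
.#.....

Derivation:
Drop 1: I rot3 at col 1 lands with bottom-row=0; cleared 0 line(s) (total 0); column heights now [0 4 0 0 0 0 0], max=4
Drop 2: T rot3 at col 1 lands with bottom-row=3; cleared 0 line(s) (total 0); column heights now [0 5 6 0 0 0 0], max=6
Drop 3: I rot2 at col 0 lands with bottom-row=6; cleared 0 line(s) (total 0); column heights now [7 7 7 7 0 0 0], max=7
Drop 4: L rot0 at col 2 lands with bottom-row=7; cleared 0 line(s) (total 0); column heights now [7 7 8 8 9 0 0], max=9
Drop 5: I rot2 at col 0 lands with bottom-row=8; cleared 0 line(s) (total 0); column heights now [9 9 9 9 9 0 0], max=9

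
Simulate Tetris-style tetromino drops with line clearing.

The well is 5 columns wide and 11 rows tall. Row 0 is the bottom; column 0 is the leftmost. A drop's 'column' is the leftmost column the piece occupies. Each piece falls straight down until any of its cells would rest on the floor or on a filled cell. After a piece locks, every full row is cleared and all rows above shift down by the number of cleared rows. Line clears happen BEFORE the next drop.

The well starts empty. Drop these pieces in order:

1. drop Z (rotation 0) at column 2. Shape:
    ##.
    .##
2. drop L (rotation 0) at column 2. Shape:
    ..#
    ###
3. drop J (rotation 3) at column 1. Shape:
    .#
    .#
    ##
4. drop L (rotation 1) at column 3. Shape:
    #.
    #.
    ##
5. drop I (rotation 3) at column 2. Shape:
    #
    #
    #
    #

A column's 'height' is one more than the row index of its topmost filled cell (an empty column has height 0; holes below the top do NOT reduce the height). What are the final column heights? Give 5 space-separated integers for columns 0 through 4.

Answer: 0 4 10 7 5

Derivation:
Drop 1: Z rot0 at col 2 lands with bottom-row=0; cleared 0 line(s) (total 0); column heights now [0 0 2 2 1], max=2
Drop 2: L rot0 at col 2 lands with bottom-row=2; cleared 0 line(s) (total 0); column heights now [0 0 3 3 4], max=4
Drop 3: J rot3 at col 1 lands with bottom-row=3; cleared 0 line(s) (total 0); column heights now [0 4 6 3 4], max=6
Drop 4: L rot1 at col 3 lands with bottom-row=4; cleared 0 line(s) (total 0); column heights now [0 4 6 7 5], max=7
Drop 5: I rot3 at col 2 lands with bottom-row=6; cleared 0 line(s) (total 0); column heights now [0 4 10 7 5], max=10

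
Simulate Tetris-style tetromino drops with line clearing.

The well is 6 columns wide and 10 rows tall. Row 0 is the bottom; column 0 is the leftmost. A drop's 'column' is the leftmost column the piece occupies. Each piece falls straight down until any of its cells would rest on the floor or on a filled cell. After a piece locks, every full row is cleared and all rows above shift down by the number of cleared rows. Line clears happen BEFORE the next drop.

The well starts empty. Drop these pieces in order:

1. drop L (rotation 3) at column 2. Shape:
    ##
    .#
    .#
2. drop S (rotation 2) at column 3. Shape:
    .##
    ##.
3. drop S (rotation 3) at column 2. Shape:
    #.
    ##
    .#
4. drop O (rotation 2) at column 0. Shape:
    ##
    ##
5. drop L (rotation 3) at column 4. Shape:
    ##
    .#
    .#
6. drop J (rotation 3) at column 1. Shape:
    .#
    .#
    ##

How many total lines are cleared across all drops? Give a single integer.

Drop 1: L rot3 at col 2 lands with bottom-row=0; cleared 0 line(s) (total 0); column heights now [0 0 3 3 0 0], max=3
Drop 2: S rot2 at col 3 lands with bottom-row=3; cleared 0 line(s) (total 0); column heights now [0 0 3 4 5 5], max=5
Drop 3: S rot3 at col 2 lands with bottom-row=4; cleared 0 line(s) (total 0); column heights now [0 0 7 6 5 5], max=7
Drop 4: O rot2 at col 0 lands with bottom-row=0; cleared 0 line(s) (total 0); column heights now [2 2 7 6 5 5], max=7
Drop 5: L rot3 at col 4 lands with bottom-row=5; cleared 0 line(s) (total 0); column heights now [2 2 7 6 8 8], max=8
Drop 6: J rot3 at col 1 lands with bottom-row=7; cleared 0 line(s) (total 0); column heights now [2 8 10 6 8 8], max=10

Answer: 0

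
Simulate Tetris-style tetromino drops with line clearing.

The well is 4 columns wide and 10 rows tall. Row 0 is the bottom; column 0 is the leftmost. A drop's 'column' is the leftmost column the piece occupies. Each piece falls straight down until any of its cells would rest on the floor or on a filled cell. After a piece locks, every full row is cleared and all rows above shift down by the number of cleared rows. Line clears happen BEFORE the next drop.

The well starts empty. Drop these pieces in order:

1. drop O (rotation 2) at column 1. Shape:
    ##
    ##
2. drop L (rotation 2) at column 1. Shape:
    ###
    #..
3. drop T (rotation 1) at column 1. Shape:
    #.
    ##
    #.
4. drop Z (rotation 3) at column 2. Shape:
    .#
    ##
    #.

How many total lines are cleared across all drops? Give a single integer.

Answer: 0

Derivation:
Drop 1: O rot2 at col 1 lands with bottom-row=0; cleared 0 line(s) (total 0); column heights now [0 2 2 0], max=2
Drop 2: L rot2 at col 1 lands with bottom-row=2; cleared 0 line(s) (total 0); column heights now [0 4 4 4], max=4
Drop 3: T rot1 at col 1 lands with bottom-row=4; cleared 0 line(s) (total 0); column heights now [0 7 6 4], max=7
Drop 4: Z rot3 at col 2 lands with bottom-row=6; cleared 0 line(s) (total 0); column heights now [0 7 8 9], max=9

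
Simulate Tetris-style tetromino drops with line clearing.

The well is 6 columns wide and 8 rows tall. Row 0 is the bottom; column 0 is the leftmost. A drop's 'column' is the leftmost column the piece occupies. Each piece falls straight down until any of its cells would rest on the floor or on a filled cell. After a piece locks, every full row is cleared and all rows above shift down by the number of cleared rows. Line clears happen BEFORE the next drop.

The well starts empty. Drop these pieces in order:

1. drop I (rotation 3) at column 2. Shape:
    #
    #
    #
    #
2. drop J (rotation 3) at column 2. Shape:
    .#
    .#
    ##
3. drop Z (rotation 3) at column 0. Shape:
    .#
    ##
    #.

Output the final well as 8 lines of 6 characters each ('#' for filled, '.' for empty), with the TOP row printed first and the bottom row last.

Answer: ......
...#..
...#..
..##..
..#...
.##...
###...
#.#...

Derivation:
Drop 1: I rot3 at col 2 lands with bottom-row=0; cleared 0 line(s) (total 0); column heights now [0 0 4 0 0 0], max=4
Drop 2: J rot3 at col 2 lands with bottom-row=4; cleared 0 line(s) (total 0); column heights now [0 0 5 7 0 0], max=7
Drop 3: Z rot3 at col 0 lands with bottom-row=0; cleared 0 line(s) (total 0); column heights now [2 3 5 7 0 0], max=7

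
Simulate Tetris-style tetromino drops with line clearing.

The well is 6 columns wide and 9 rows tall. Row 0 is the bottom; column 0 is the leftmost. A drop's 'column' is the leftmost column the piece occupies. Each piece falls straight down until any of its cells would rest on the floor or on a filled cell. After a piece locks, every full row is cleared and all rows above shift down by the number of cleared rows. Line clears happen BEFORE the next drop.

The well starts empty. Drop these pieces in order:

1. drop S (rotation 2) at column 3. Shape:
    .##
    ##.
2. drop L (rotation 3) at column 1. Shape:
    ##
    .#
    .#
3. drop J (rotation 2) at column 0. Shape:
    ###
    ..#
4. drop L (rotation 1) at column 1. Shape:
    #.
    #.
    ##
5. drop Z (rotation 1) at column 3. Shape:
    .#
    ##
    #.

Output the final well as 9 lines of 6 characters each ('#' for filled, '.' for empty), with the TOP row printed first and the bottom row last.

Drop 1: S rot2 at col 3 lands with bottom-row=0; cleared 0 line(s) (total 0); column heights now [0 0 0 1 2 2], max=2
Drop 2: L rot3 at col 1 lands with bottom-row=0; cleared 0 line(s) (total 0); column heights now [0 3 3 1 2 2], max=3
Drop 3: J rot2 at col 0 lands with bottom-row=3; cleared 0 line(s) (total 0); column heights now [5 5 5 1 2 2], max=5
Drop 4: L rot1 at col 1 lands with bottom-row=5; cleared 0 line(s) (total 0); column heights now [5 8 6 1 2 2], max=8
Drop 5: Z rot1 at col 3 lands with bottom-row=1; cleared 0 line(s) (total 0); column heights now [5 8 6 3 4 2], max=8

Answer: ......
.#....
.#....
.##...
###...
..#.#.
.####.
..####
..###.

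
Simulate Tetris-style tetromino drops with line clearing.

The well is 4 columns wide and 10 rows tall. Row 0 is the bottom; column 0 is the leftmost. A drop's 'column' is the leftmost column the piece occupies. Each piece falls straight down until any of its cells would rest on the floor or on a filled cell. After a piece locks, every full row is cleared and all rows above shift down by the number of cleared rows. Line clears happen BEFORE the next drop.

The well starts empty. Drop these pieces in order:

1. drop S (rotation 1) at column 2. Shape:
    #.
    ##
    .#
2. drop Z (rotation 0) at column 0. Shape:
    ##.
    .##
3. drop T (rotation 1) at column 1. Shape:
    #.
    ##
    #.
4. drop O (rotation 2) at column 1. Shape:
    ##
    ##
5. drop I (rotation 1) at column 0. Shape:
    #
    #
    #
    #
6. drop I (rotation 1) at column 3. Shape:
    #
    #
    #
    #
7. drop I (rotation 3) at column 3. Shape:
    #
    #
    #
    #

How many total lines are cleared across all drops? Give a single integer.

Drop 1: S rot1 at col 2 lands with bottom-row=0; cleared 0 line(s) (total 0); column heights now [0 0 3 2], max=3
Drop 2: Z rot0 at col 0 lands with bottom-row=3; cleared 0 line(s) (total 0); column heights now [5 5 4 2], max=5
Drop 3: T rot1 at col 1 lands with bottom-row=5; cleared 0 line(s) (total 0); column heights now [5 8 7 2], max=8
Drop 4: O rot2 at col 1 lands with bottom-row=8; cleared 0 line(s) (total 0); column heights now [5 10 10 2], max=10
Drop 5: I rot1 at col 0 lands with bottom-row=5; cleared 0 line(s) (total 0); column heights now [9 10 10 2], max=10
Drop 6: I rot1 at col 3 lands with bottom-row=2; cleared 0 line(s) (total 0); column heights now [9 10 10 6], max=10
Drop 7: I rot3 at col 3 lands with bottom-row=6; cleared 2 line(s) (total 2); column heights now [7 8 8 8], max=8

Answer: 2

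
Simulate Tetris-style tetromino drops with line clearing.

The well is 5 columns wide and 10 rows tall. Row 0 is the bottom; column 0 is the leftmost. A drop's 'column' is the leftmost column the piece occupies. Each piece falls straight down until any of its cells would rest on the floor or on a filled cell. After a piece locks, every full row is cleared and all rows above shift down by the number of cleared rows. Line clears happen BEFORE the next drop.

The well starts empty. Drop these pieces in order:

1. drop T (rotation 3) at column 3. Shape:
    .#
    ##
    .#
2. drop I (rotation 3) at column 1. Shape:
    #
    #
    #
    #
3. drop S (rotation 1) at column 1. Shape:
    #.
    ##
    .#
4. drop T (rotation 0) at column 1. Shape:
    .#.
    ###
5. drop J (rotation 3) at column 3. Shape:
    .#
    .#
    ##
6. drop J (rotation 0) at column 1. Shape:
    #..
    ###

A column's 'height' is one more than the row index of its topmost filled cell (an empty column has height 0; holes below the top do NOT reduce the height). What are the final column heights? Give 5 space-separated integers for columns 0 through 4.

Drop 1: T rot3 at col 3 lands with bottom-row=0; cleared 0 line(s) (total 0); column heights now [0 0 0 2 3], max=3
Drop 2: I rot3 at col 1 lands with bottom-row=0; cleared 0 line(s) (total 0); column heights now [0 4 0 2 3], max=4
Drop 3: S rot1 at col 1 lands with bottom-row=3; cleared 0 line(s) (total 0); column heights now [0 6 5 2 3], max=6
Drop 4: T rot0 at col 1 lands with bottom-row=6; cleared 0 line(s) (total 0); column heights now [0 7 8 7 3], max=8
Drop 5: J rot3 at col 3 lands with bottom-row=7; cleared 0 line(s) (total 0); column heights now [0 7 8 8 10], max=10
Drop 6: J rot0 at col 1 lands with bottom-row=8; cleared 0 line(s) (total 0); column heights now [0 10 9 9 10], max=10

Answer: 0 10 9 9 10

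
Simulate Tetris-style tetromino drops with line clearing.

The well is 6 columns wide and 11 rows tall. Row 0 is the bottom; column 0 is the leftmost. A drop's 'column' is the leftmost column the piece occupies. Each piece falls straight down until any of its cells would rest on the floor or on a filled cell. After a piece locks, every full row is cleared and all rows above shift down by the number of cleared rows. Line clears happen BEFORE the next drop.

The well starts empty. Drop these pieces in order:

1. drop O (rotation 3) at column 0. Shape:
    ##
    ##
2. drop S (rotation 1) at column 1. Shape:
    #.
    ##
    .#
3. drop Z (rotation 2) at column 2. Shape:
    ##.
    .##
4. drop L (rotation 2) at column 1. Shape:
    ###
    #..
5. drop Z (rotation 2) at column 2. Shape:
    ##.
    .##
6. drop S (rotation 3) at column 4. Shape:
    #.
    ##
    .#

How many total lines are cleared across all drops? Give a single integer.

Answer: 0

Derivation:
Drop 1: O rot3 at col 0 lands with bottom-row=0; cleared 0 line(s) (total 0); column heights now [2 2 0 0 0 0], max=2
Drop 2: S rot1 at col 1 lands with bottom-row=1; cleared 0 line(s) (total 0); column heights now [2 4 3 0 0 0], max=4
Drop 3: Z rot2 at col 2 lands with bottom-row=2; cleared 0 line(s) (total 0); column heights now [2 4 4 4 3 0], max=4
Drop 4: L rot2 at col 1 lands with bottom-row=4; cleared 0 line(s) (total 0); column heights now [2 6 6 6 3 0], max=6
Drop 5: Z rot2 at col 2 lands with bottom-row=6; cleared 0 line(s) (total 0); column heights now [2 6 8 8 7 0], max=8
Drop 6: S rot3 at col 4 lands with bottom-row=6; cleared 0 line(s) (total 0); column heights now [2 6 8 8 9 8], max=9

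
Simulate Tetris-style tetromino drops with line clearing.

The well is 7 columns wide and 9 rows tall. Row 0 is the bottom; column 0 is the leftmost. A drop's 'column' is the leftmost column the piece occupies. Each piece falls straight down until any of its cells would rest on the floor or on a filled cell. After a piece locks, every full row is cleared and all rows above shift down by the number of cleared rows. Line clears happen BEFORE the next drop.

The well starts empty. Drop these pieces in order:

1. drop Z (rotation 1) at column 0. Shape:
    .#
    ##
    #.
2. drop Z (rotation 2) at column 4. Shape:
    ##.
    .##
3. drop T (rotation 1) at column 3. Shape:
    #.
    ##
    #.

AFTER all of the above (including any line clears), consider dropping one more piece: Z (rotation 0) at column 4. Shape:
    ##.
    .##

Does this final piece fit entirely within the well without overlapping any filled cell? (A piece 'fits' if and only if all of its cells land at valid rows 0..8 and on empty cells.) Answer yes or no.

Drop 1: Z rot1 at col 0 lands with bottom-row=0; cleared 0 line(s) (total 0); column heights now [2 3 0 0 0 0 0], max=3
Drop 2: Z rot2 at col 4 lands with bottom-row=0; cleared 0 line(s) (total 0); column heights now [2 3 0 0 2 2 1], max=3
Drop 3: T rot1 at col 3 lands with bottom-row=1; cleared 0 line(s) (total 0); column heights now [2 3 0 4 3 2 1], max=4
Test piece Z rot0 at col 4 (width 3): heights before test = [2 3 0 4 3 2 1]; fits = True

Answer: yes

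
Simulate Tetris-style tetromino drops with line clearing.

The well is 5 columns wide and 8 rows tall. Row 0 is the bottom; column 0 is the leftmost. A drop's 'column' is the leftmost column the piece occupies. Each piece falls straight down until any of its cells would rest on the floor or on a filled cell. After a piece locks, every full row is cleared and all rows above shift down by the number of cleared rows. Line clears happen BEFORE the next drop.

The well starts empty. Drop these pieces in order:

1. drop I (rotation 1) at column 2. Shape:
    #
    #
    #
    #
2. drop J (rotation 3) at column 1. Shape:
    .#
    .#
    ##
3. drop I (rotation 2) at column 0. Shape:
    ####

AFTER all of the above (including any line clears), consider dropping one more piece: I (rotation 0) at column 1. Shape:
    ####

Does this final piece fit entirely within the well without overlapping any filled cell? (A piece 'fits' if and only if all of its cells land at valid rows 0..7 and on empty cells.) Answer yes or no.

Drop 1: I rot1 at col 2 lands with bottom-row=0; cleared 0 line(s) (total 0); column heights now [0 0 4 0 0], max=4
Drop 2: J rot3 at col 1 lands with bottom-row=4; cleared 0 line(s) (total 0); column heights now [0 5 7 0 0], max=7
Drop 3: I rot2 at col 0 lands with bottom-row=7; cleared 0 line(s) (total 0); column heights now [8 8 8 8 0], max=8
Test piece I rot0 at col 1 (width 4): heights before test = [8 8 8 8 0]; fits = False

Answer: no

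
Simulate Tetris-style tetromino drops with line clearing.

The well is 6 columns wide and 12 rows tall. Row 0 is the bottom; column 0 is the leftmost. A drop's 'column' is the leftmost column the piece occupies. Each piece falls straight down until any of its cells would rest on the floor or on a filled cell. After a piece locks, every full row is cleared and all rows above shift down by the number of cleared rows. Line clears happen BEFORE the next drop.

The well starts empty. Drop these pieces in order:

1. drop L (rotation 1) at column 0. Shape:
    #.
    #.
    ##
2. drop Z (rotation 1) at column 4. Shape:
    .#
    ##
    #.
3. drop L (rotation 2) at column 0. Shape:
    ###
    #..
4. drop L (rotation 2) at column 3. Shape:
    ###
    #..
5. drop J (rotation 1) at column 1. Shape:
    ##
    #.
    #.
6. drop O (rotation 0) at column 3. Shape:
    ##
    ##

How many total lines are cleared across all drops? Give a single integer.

Answer: 0

Derivation:
Drop 1: L rot1 at col 0 lands with bottom-row=0; cleared 0 line(s) (total 0); column heights now [3 1 0 0 0 0], max=3
Drop 2: Z rot1 at col 4 lands with bottom-row=0; cleared 0 line(s) (total 0); column heights now [3 1 0 0 2 3], max=3
Drop 3: L rot2 at col 0 lands with bottom-row=3; cleared 0 line(s) (total 0); column heights now [5 5 5 0 2 3], max=5
Drop 4: L rot2 at col 3 lands with bottom-row=2; cleared 0 line(s) (total 0); column heights now [5 5 5 4 4 4], max=5
Drop 5: J rot1 at col 1 lands with bottom-row=5; cleared 0 line(s) (total 0); column heights now [5 8 8 4 4 4], max=8
Drop 6: O rot0 at col 3 lands with bottom-row=4; cleared 0 line(s) (total 0); column heights now [5 8 8 6 6 4], max=8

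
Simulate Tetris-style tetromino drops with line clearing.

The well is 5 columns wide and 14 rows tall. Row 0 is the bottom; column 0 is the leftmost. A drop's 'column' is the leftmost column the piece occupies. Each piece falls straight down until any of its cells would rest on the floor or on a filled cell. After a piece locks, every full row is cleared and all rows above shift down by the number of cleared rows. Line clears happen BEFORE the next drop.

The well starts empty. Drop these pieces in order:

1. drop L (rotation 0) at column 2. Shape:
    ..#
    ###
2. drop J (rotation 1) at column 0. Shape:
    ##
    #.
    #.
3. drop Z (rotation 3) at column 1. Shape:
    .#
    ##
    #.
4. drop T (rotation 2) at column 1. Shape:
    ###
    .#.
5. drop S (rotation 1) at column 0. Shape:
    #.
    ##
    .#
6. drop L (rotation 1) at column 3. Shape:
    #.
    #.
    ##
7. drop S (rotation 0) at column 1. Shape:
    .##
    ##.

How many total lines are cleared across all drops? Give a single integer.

Answer: 0

Derivation:
Drop 1: L rot0 at col 2 lands with bottom-row=0; cleared 0 line(s) (total 0); column heights now [0 0 1 1 2], max=2
Drop 2: J rot1 at col 0 lands with bottom-row=0; cleared 0 line(s) (total 0); column heights now [3 3 1 1 2], max=3
Drop 3: Z rot3 at col 1 lands with bottom-row=3; cleared 0 line(s) (total 0); column heights now [3 5 6 1 2], max=6
Drop 4: T rot2 at col 1 lands with bottom-row=6; cleared 0 line(s) (total 0); column heights now [3 8 8 8 2], max=8
Drop 5: S rot1 at col 0 lands with bottom-row=8; cleared 0 line(s) (total 0); column heights now [11 10 8 8 2], max=11
Drop 6: L rot1 at col 3 lands with bottom-row=8; cleared 0 line(s) (total 0); column heights now [11 10 8 11 9], max=11
Drop 7: S rot0 at col 1 lands with bottom-row=10; cleared 0 line(s) (total 0); column heights now [11 11 12 12 9], max=12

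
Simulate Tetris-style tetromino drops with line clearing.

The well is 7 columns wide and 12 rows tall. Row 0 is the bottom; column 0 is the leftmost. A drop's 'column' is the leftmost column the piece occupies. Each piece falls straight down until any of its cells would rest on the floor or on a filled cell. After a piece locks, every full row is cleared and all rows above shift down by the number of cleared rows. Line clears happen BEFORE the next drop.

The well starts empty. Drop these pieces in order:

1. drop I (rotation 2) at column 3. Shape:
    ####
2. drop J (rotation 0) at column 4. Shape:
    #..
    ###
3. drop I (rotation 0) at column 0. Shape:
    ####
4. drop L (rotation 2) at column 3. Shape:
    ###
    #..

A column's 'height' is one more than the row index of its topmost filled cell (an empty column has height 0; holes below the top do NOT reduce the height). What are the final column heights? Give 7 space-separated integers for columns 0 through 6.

Drop 1: I rot2 at col 3 lands with bottom-row=0; cleared 0 line(s) (total 0); column heights now [0 0 0 1 1 1 1], max=1
Drop 2: J rot0 at col 4 lands with bottom-row=1; cleared 0 line(s) (total 0); column heights now [0 0 0 1 3 2 2], max=3
Drop 3: I rot0 at col 0 lands with bottom-row=1; cleared 1 line(s) (total 1); column heights now [0 0 0 1 2 1 1], max=2
Drop 4: L rot2 at col 3 lands with bottom-row=1; cleared 0 line(s) (total 1); column heights now [0 0 0 3 3 3 1], max=3

Answer: 0 0 0 3 3 3 1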